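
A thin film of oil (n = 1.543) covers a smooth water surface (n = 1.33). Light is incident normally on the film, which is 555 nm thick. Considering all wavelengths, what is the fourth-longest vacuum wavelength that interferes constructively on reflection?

489 nm

Ray reflecting at the top interface goes from n = 1.0 toward n = 1.543: a half-wave phase shift.
At the lower boundary (n = 1.543 to n = 1.33) the reflected ray undergoes no phase shift.
Net: one phase inversion between the two reflected rays.
For maximum reflection here: 2 n t = (m + ½) λ.
λ = 2 n t / (m + ½). The fourth-longest wavelength is m = 3: λ = 2 × 1.543 × 555 / 3.50 = 489 nm.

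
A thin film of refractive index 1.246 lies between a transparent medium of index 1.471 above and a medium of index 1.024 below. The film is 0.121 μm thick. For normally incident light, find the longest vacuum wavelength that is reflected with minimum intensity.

Top surface (1.471 → 1.246): reflection off a lower-index medium gives no phase shift.
At the lower boundary (n = 1.246 to n = 1.024) the reflected ray undergoes no phase shift.
The two reflections carry the same phase change, so no net offset.
With no net inversion, destructive interference in reflection requires 2 n t = (m + ½) λ.
λ = 2 n t / (m + ½). The longest wavelength is m = 0: λ = 2 × 1.246 × 121 / 0.500 = 603 nm.

603 nm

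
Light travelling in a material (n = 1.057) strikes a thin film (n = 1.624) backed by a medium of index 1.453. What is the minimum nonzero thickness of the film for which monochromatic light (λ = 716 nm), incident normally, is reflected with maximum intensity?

At the upper boundary (n = 1.057 to n = 1.624) the reflected ray undergoes a half-wave phase shift.
Ray reflecting at the bottom interface goes from n = 1.624 toward n = 1.453: no phase shift.
The two reflections differ by half a wavelength.
With one net inversion, constructive interference in reflection requires 2 n t = (m + ½) λ.
Minimum at m = 0: t = λ / (4 n) = 716 / (4 × 1.624) = 110 nm.

110 nm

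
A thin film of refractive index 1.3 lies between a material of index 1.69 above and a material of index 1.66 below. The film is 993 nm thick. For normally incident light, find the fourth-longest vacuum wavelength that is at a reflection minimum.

645 nm

Top surface (1.69 → 1.3): reflection off a lower-index medium gives no phase shift.
Ray reflecting at the bottom interface goes from n = 1.3 toward n = 1.66: a half-wave phase shift.
Exactly one π shift → a net half-wave offset.
With one net inversion, destructive interference in reflection requires 2 n t = m λ.
λ = 2 n t / m. The fourth-longest wavelength is m = 4: λ = 2 × 1.3 × 993 / 4.00 = 645 nm.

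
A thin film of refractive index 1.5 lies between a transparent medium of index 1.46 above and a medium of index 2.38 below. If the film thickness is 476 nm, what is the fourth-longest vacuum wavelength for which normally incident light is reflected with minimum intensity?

Top surface (1.46 → 1.5): reflection off a higher-index medium gives a half-wave phase shift.
At the lower boundary (n = 1.5 to n = 2.38) the reflected ray undergoes a half-wave phase shift.
Zero or two π shifts → no net half-wave offset.
So the condition for destructive reflection is 2 n t = (m + ½) λ.
λ = 2 n t / (m + ½). The fourth-longest wavelength is m = 3: λ = 2 × 1.5 × 476 / 3.50 = 408 nm.

408 nm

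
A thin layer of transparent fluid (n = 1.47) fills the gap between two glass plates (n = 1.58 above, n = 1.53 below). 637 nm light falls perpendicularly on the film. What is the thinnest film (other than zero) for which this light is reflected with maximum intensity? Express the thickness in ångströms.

1083 Å

Top surface (1.58 → 1.47): reflection off a lower-index medium gives no phase shift.
Ray reflecting at the bottom interface goes from n = 1.47 toward n = 1.53: a half-wave phase shift.
Exactly one π shift → a net half-wave offset.
With one net inversion, constructive interference in reflection requires 2 n t = (m + ½) λ.
Minimum at m = 0: t = λ / (4 n) = 637 / (4 × 1.47) = 108 nm.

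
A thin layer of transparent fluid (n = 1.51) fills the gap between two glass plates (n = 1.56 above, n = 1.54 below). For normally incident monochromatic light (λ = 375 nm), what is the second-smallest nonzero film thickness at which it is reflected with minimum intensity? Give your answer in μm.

Ray reflecting at the top interface goes from n = 1.56 toward n = 1.51: no phase shift.
At the lower boundary (n = 1.51 to n = 1.54) the reflected ray undergoes a half-wave phase shift.
Net: one phase inversion between the two reflected rays.
With one net inversion, destructive interference in reflection requires 2 n t = m λ.
The second-smallest nonzero thickness corresponds to m = 2: t = m λ / (2 n) = 2.00 × 375 / (2 × 1.51) = 248 nm.

0.248 μm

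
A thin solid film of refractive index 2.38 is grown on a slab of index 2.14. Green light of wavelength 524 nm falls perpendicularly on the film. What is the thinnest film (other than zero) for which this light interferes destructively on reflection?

Top surface (1.0 → 2.38): reflection off a higher-index medium gives a half-wave phase shift.
Ray reflecting at the bottom interface goes from n = 2.38 toward n = 2.14: no phase shift.
The two reflections differ by half a wavelength.
For minimum reflection here: 2 n t = m λ.
Minimum nonzero at m = 1: t = λ / (2 n) = 524 / (2 × 2.38) = 110 nm.

110 nm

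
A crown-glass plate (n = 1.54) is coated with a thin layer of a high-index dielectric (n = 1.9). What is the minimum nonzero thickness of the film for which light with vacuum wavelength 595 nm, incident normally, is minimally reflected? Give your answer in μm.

Ray reflecting at the top interface goes from n = 1.0 toward n = 1.9: a half-wave phase shift.
At the lower boundary (n = 1.9 to n = 1.54) the reflected ray undergoes no phase shift.
The two reflections differ by half a wavelength.
So the condition for destructive reflection is 2 n t = m λ.
Minimum nonzero at m = 1: t = λ / (2 n) = 595 / (2 × 1.9) = 157 nm.

0.157 μm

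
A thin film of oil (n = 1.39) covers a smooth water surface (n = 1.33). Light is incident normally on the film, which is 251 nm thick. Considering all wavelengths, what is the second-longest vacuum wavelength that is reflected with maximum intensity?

465 nm

Top surface (1.0 → 1.39): reflection off a higher-index medium gives a half-wave phase shift.
Bottom surface (1.39 → 1.33): reflection off a lower-index medium gives no phase shift.
The two reflections differ by half a wavelength.
For maximum reflection here: 2 n t = (m + ½) λ.
λ = 2 n t / (m + ½). The second-longest wavelength is m = 1: λ = 2 × 1.39 × 251 / 1.50 = 465 nm.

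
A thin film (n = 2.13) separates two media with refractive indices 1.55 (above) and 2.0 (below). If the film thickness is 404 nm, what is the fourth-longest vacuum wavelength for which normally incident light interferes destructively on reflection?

Ray reflecting at the top interface goes from n = 1.55 toward n = 2.13: a half-wave phase shift.
At the lower boundary (n = 2.13 to n = 2.0) the reflected ray undergoes no phase shift.
Net: one phase inversion between the two reflected rays.
With one net inversion, destructive interference in reflection requires 2 n t = m λ.
λ = 2 n t / m. The fourth-longest wavelength is m = 4: λ = 2 × 2.13 × 404 / 4.00 = 430 nm.

430 nm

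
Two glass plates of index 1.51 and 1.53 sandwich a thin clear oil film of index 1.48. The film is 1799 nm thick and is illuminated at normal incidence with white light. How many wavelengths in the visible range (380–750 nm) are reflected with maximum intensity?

Top surface (1.51 → 1.48): reflection off a lower-index medium gives no phase shift.
At the lower boundary (n = 1.48 to n = 1.53) the reflected ray undergoes a half-wave phase shift.
Exactly one π shift → a net half-wave offset.
So the condition for constructive reflection is 2 n t = (m + ½) λ.
λ = 2 n t / (m + ½) = 5325 / (m + ½) nm.
m=6: 819 nm (IR); m=7: 710 nm (visible); m=8: 626 nm (visible); m=9: 561 nm (visible); m=10: 507 nm (visible); m=11: 463 nm (visible); m=12: 426 nm (visible); m=13: 394 nm (visible); m=14: 367 nm (UV).

7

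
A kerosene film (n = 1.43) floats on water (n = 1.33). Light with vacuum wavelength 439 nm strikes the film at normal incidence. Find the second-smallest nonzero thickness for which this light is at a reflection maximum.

Top surface (1.0 → 1.43): reflection off a higher-index medium gives a half-wave phase shift.
Ray reflecting at the bottom interface goes from n = 1.43 toward n = 1.33: no phase shift.
Exactly one π shift → a net half-wave offset.
For strong reflection here: 2 n t = (m + ½) λ.
The second-smallest nonzero thickness corresponds to m = 1: t = (m + ½) λ / (2 n) = 1.50 × 439 / (2 × 1.43) = 230 nm.

230 nm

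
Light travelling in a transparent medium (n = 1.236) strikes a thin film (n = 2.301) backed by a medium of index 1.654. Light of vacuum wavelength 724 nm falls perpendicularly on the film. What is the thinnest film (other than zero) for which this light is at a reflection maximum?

At the upper boundary (n = 1.236 to n = 2.301) the reflected ray undergoes a half-wave phase shift.
Bottom surface (2.301 → 1.654): reflection off a lower-index medium gives no phase shift.
Net: one phase inversion between the two reflected rays.
For maximum reflection here: 2 n t = (m + ½) λ.
Minimum at m = 0: t = λ / (4 n) = 724 / (4 × 2.301) = 78.7 nm.

78.7 nm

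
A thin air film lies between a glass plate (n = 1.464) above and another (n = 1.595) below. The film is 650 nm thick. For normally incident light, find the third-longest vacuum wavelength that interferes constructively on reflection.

Top surface (1.464 → 1.0): reflection off a lower-index medium gives no phase shift.
At the lower boundary (n = 1.0 to n = 1.595) the reflected ray undergoes a half-wave phase shift.
The two reflections differ by half a wavelength.
So the condition for constructive reflection is 2 n t = (m + ½) λ.
λ = 2 n t / (m + ½). The third-longest wavelength is m = 2: λ = 2 × 1.0 × 650 / 2.50 = 520 nm.

520 nm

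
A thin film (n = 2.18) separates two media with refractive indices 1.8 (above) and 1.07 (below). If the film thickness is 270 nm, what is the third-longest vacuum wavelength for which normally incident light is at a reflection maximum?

471 nm

Ray reflecting at the top interface goes from n = 1.8 toward n = 2.18: a half-wave phase shift.
Bottom surface (2.18 → 1.07): reflection off a lower-index medium gives no phase shift.
Net: one phase inversion between the two reflected rays.
For bright reflection here: 2 n t = (m + ½) λ.
λ = 2 n t / (m + ½). The third-longest wavelength is m = 2: λ = 2 × 2.18 × 270 / 2.50 = 471 nm.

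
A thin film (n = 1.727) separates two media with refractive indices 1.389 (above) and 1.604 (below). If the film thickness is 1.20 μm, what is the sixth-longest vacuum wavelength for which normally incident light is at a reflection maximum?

At the upper boundary (n = 1.389 to n = 1.727) the reflected ray undergoes a half-wave phase shift.
At the lower boundary (n = 1.727 to n = 1.604) the reflected ray undergoes no phase shift.
The two reflections differ by half a wavelength.
For maximum reflection here: 2 n t = (m + ½) λ.
λ = 2 n t / (m + ½). The sixth-longest wavelength is m = 5: λ = 2 × 1.727 × 1200 / 5.50 = 754 nm.

754 nm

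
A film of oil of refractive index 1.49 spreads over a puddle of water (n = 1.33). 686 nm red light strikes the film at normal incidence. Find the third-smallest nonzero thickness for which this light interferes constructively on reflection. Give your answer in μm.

0.576 μm

At the upper boundary (n = 1.0 to n = 1.49) the reflected ray undergoes a half-wave phase shift.
Ray reflecting at the bottom interface goes from n = 1.49 toward n = 1.33: no phase shift.
Net: one phase inversion between the two reflected rays.
So the condition for constructive reflection is 2 n t = (m + ½) λ.
The third-smallest nonzero thickness corresponds to m = 2: t = (m + ½) λ / (2 n) = 2.50 × 686 / (2 × 1.49) = 576 nm.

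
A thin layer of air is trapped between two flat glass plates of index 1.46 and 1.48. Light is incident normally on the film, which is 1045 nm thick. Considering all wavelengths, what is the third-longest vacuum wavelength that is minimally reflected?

697 nm

At the upper boundary (n = 1.46 to n = 1.0) the reflected ray undergoes no phase shift.
Bottom surface (1.0 → 1.48): reflection off a higher-index medium gives a half-wave phase shift.
Net: one phase inversion between the two reflected rays.
So the condition for destructive reflection is 2 n t = m λ.
λ = 2 n t / m. The third-longest wavelength is m = 3: λ = 2 × 1.0 × 1045 / 3.00 = 697 nm.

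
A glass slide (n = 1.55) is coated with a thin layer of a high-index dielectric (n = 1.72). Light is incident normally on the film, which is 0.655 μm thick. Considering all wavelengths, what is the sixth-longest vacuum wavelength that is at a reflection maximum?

Ray reflecting at the top interface goes from n = 1.0 toward n = 1.72: a half-wave phase shift.
At the lower boundary (n = 1.72 to n = 1.55) the reflected ray undergoes no phase shift.
The two reflections differ by half a wavelength.
For strong reflection here: 2 n t = (m + ½) λ.
λ = 2 n t / (m + ½). The sixth-longest wavelength is m = 5: λ = 2 × 1.72 × 655 / 5.50 = 410 nm.

410 nm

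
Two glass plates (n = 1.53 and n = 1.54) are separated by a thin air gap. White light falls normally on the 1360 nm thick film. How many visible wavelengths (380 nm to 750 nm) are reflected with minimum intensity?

Ray reflecting at the top interface goes from n = 1.53 toward n = 1.0: no phase shift.
Ray reflecting at the bottom interface goes from n = 1.0 toward n = 1.54: a half-wave phase shift.
Net: one phase inversion between the two reflected rays.
With one net inversion, destructive interference in reflection requires 2 n t = m λ.
λ = 2 n t / m = 2720 / m nm.
m=3: 907 nm (IR); m=4: 680 nm (visible); m=5: 544 nm (visible); m=6: 453 nm (visible); m=7: 389 nm (visible); m=8: 340 nm (UV).

4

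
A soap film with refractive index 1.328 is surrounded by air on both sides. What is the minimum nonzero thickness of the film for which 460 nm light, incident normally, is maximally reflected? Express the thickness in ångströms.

Ray reflecting at the top interface goes from n = 1.0 toward n = 1.328: a half-wave phase shift.
Ray reflecting at the bottom interface goes from n = 1.328 toward n = 1.0: no phase shift.
Net: one phase inversion between the two reflected rays.
With one net inversion, constructive interference in reflection requires 2 n t = (m + ½) λ.
Minimum at m = 0: t = λ / (4 n) = 460 / (4 × 1.328) = 86.6 nm.

866 Å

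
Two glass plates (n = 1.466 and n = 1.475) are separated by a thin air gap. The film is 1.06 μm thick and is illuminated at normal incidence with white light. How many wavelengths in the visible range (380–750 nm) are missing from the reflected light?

Ray reflecting at the top interface goes from n = 1.466 toward n = 1.0: no phase shift.
Ray reflecting at the bottom interface goes from n = 1.0 toward n = 1.475: a half-wave phase shift.
Exactly one π shift → a net half-wave offset.
With one net inversion, destructive interference in reflection requires 2 n t = m λ.
λ = 2 n t / m = 2120 / m nm.
m=2: 1060 nm (IR); m=3: 707 nm (visible); m=4: 530 nm (visible); m=5: 424 nm (visible); m=6: 353 nm (UV).

3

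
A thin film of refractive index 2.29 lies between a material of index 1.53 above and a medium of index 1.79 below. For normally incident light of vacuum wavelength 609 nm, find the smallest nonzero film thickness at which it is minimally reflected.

133 nm

Top surface (1.53 → 2.29): reflection off a higher-index medium gives a half-wave phase shift.
Bottom surface (2.29 → 1.79): reflection off a lower-index medium gives no phase shift.
The two reflections differ by half a wavelength.
With one net inversion, destructive interference in reflection requires 2 n t = m λ.
Minimum nonzero at m = 1: t = λ / (2 n) = 609 / (2 × 2.29) = 133 nm.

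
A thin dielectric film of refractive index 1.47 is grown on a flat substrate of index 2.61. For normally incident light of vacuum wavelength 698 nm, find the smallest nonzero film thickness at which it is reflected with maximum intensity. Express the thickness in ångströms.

2374 Å

Top surface (1.0 → 1.47): reflection off a higher-index medium gives a half-wave phase shift.
Bottom surface (1.47 → 2.61): reflection off a higher-index medium gives a half-wave phase shift.
The two reflections carry the same phase change, so no net offset.
So the condition for constructive reflection is 2 n t = m λ.
Minimum nonzero at m = 1: t = λ / (2 n) = 698 / (2 × 1.47) = 237 nm.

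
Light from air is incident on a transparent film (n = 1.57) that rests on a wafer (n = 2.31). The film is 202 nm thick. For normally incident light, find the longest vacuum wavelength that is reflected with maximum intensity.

634 nm

Ray reflecting at the top interface goes from n = 1.0 toward n = 1.57: a half-wave phase shift.
Ray reflecting at the bottom interface goes from n = 1.57 toward n = 2.31: a half-wave phase shift.
Net: no relative phase inversion (both shifts match).
For bright reflection here: 2 n t = m λ.
λ = 2 n t / m. The longest wavelength is m = 1: λ = 2 × 1.57 × 202 / 1.00 = 634 nm.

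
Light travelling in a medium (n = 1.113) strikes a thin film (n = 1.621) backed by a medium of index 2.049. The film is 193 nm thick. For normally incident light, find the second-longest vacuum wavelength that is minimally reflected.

At the upper boundary (n = 1.113 to n = 1.621) the reflected ray undergoes a half-wave phase shift.
Bottom surface (1.621 → 2.049): reflection off a higher-index medium gives a half-wave phase shift.
Net: no relative phase inversion (both shifts match).
So the condition for destructive reflection is 2 n t = (m + ½) λ.
λ = 2 n t / (m + ½). The second-longest wavelength is m = 1: λ = 2 × 1.621 × 193 / 1.50 = 417 nm.

417 nm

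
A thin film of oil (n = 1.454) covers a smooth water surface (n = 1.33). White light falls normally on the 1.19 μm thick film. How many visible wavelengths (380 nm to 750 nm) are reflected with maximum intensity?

4

At the upper boundary (n = 1.0 to n = 1.454) the reflected ray undergoes a half-wave phase shift.
Ray reflecting at the bottom interface goes from n = 1.454 toward n = 1.33: no phase shift.
Exactly one π shift → a net half-wave offset.
So the condition for constructive reflection is 2 n t = (m + ½) λ.
λ = 2 n t / (m + ½) = 3461 / (m + ½) nm.
m=4: 769 nm (IR); m=5: 629 nm (visible); m=6: 532 nm (visible); m=7: 461 nm (visible); m=8: 407 nm (visible); m=9: 364 nm (UV).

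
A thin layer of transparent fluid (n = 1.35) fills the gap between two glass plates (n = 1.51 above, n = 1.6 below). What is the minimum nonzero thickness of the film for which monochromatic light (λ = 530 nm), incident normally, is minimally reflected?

196 nm

Top surface (1.51 → 1.35): reflection off a lower-index medium gives no phase shift.
Ray reflecting at the bottom interface goes from n = 1.35 toward n = 1.6: a half-wave phase shift.
Net: one phase inversion between the two reflected rays.
For weak reflection here: 2 n t = m λ.
Minimum nonzero at m = 1: t = λ / (2 n) = 530 / (2 × 1.35) = 196 nm.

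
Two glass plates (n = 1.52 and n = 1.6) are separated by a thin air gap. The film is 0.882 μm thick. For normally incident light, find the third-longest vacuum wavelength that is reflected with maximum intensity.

706 nm

Top surface (1.52 → 1.0): reflection off a lower-index medium gives no phase shift.
Bottom surface (1.0 → 1.6): reflection off a higher-index medium gives a half-wave phase shift.
Exactly one π shift → a net half-wave offset.
For strong reflection here: 2 n t = (m + ½) λ.
λ = 2 n t / (m + ½). The third-longest wavelength is m = 2: λ = 2 × 1.0 × 882 / 2.50 = 706 nm.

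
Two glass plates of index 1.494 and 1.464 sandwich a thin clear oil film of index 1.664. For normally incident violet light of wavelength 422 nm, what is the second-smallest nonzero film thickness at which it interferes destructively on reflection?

254 nm

Top surface (1.494 → 1.664): reflection off a higher-index medium gives a half-wave phase shift.
At the lower boundary (n = 1.664 to n = 1.464) the reflected ray undergoes no phase shift.
Net: one phase inversion between the two reflected rays.
So the condition for destructive reflection is 2 n t = m λ.
The second-smallest nonzero thickness corresponds to m = 2: t = m λ / (2 n) = 2.00 × 422 / (2 × 1.664) = 254 nm.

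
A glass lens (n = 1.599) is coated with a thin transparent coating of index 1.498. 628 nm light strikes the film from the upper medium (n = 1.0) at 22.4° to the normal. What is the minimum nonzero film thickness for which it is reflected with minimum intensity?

108 nm

Top surface (1.0 → 1.498): reflection off a higher-index medium gives a half-wave phase shift.
At the lower boundary (n = 1.498 to n = 1.599) the reflected ray undergoes a half-wave phase shift.
Zero or two π shifts → no net half-wave offset.
With no net inversion, destructive interference in reflection requires 2 n t cos θ_r = (m + ½) λ.
Snell's law: 1.0 sin 22.4° = 1.498 sin θ_r → sin θ_r = 0.254, cos θ_r = 0.967.
Minimum at m = 0: t = λ / (4 n cos θ_r) = 628 / (4 × 1.498 × 0.967) = 108 nm.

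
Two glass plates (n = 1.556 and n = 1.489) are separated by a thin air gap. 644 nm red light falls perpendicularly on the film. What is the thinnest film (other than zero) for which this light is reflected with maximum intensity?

Ray reflecting at the top interface goes from n = 1.556 toward n = 1.0: no phase shift.
Bottom surface (1.0 → 1.489): reflection off a higher-index medium gives a half-wave phase shift.
Exactly one π shift → a net half-wave offset.
With one net inversion, constructive interference in reflection requires 2 n t = (m + ½) λ.
Minimum at m = 0: t = λ / (4 n) = 644 / (4 × 1.0) = 161 nm.

161 nm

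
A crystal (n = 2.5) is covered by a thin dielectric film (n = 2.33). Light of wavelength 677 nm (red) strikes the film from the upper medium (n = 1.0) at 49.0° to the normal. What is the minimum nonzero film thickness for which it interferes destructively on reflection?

At the upper boundary (n = 1.0 to n = 2.33) the reflected ray undergoes a half-wave phase shift.
Ray reflecting at the bottom interface goes from n = 2.33 toward n = 2.5: a half-wave phase shift.
The two reflections carry the same phase change, so no net offset.
For minimum reflection here: 2 n t cos θ_r = (m + ½) λ.
Snell's law: 1.0 sin 49.0° = 2.33 sin θ_r → sin θ_r = 0.324, cos θ_r = 0.946.
Minimum at m = 0: t = λ / (4 n cos θ_r) = 677 / (4 × 2.33 × 0.946) = 76.8 nm.

76.8 nm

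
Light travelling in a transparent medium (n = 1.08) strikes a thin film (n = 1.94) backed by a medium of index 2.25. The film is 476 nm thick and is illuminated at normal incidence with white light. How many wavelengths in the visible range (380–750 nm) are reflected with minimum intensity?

3

Ray reflecting at the top interface goes from n = 1.08 toward n = 1.94: a half-wave phase shift.
At the lower boundary (n = 1.94 to n = 2.25) the reflected ray undergoes a half-wave phase shift.
The two reflections carry the same phase change, so no net offset.
For dark reflection here: 2 n t = (m + ½) λ.
λ = 2 n t / (m + ½) = 1847 / (m + ½) nm.
m=1: 1231 nm (IR); m=2: 739 nm (visible); m=3: 528 nm (visible); m=4: 410 nm (visible); m=5: 336 nm (UV).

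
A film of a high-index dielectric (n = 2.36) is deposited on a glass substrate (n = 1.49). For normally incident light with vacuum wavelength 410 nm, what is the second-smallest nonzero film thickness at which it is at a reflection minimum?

174 nm

Top surface (1.0 → 2.36): reflection off a higher-index medium gives a half-wave phase shift.
At the lower boundary (n = 2.36 to n = 1.49) the reflected ray undergoes no phase shift.
Exactly one π shift → a net half-wave offset.
So the condition for destructive reflection is 2 n t = m λ.
The second-smallest nonzero thickness corresponds to m = 2: t = m λ / (2 n) = 2.00 × 410 / (2 × 2.36) = 174 nm.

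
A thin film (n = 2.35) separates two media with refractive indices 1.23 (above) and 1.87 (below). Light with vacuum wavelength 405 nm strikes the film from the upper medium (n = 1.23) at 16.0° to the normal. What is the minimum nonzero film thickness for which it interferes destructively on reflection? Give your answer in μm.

0.0871 μm

Top surface (1.23 → 2.35): reflection off a higher-index medium gives a half-wave phase shift.
At the lower boundary (n = 2.35 to n = 1.87) the reflected ray undergoes no phase shift.
Net: one phase inversion between the two reflected rays.
So the condition for destructive reflection is 2 n t cos θ_r = m λ.
Snell's law: 1.23 sin 16.0° = 2.35 sin θ_r → sin θ_r = 0.144, cos θ_r = 0.990.
Minimum nonzero at m = 1: t = λ / (2 n cos θ_r) = 405 / (2 × 2.35 × 0.990) = 87.1 nm.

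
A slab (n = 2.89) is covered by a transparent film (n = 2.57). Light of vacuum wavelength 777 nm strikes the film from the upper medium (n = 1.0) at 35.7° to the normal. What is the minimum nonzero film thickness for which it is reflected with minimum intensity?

Top surface (1.0 → 2.57): reflection off a higher-index medium gives a half-wave phase shift.
Bottom surface (2.57 → 2.89): reflection off a higher-index medium gives a half-wave phase shift.
Net: no relative phase inversion (both shifts match).
So the condition for destructive reflection is 2 n t cos θ_r = (m + ½) λ.
Snell's law: 1.0 sin 35.7° = 2.57 sin θ_r → sin θ_r = 0.227, cos θ_r = 0.974.
Minimum at m = 0: t = λ / (4 n cos θ_r) = 777 / (4 × 2.57 × 0.974) = 77.6 nm.

77.6 nm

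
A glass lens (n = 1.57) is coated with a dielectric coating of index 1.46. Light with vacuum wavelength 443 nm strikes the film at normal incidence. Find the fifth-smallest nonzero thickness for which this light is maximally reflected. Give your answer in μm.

Top surface (1.0 → 1.46): reflection off a higher-index medium gives a half-wave phase shift.
Ray reflecting at the bottom interface goes from n = 1.46 toward n = 1.57: a half-wave phase shift.
The two reflections carry the same phase change, so no net offset.
With no net inversion, constructive interference in reflection requires 2 n t = m λ.
The fifth-smallest nonzero thickness corresponds to m = 5: t = m λ / (2 n) = 5.00 × 443 / (2 × 1.46) = 759 nm.

0.759 μm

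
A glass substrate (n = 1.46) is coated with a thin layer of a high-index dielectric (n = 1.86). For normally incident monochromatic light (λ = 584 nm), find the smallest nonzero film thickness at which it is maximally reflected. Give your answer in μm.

0.0785 μm

Ray reflecting at the top interface goes from n = 1.0 toward n = 1.86: a half-wave phase shift.
Bottom surface (1.86 → 1.46): reflection off a lower-index medium gives no phase shift.
Net: one phase inversion between the two reflected rays.
So the condition for constructive reflection is 2 n t = (m + ½) λ.
Minimum at m = 0: t = λ / (4 n) = 584 / (4 × 1.86) = 78.5 nm.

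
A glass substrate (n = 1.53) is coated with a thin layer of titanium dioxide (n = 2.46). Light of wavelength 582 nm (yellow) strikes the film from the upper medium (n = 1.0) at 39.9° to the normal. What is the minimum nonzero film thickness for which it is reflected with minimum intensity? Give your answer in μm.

0.123 μm

Ray reflecting at the top interface goes from n = 1.0 toward n = 2.46: a half-wave phase shift.
Ray reflecting at the bottom interface goes from n = 2.46 toward n = 1.53: no phase shift.
The two reflections differ by half a wavelength.
So the condition for destructive reflection is 2 n t cos θ_r = m λ.
Snell's law: 1.0 sin 39.9° = 2.46 sin θ_r → sin θ_r = 0.261, cos θ_r = 0.965.
Minimum nonzero at m = 1: t = λ / (2 n cos θ_r) = 582 / (2 × 2.46 × 0.965) = 123 nm.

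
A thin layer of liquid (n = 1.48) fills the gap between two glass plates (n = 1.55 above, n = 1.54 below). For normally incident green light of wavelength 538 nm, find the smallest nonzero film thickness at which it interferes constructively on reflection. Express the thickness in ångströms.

At the upper boundary (n = 1.55 to n = 1.48) the reflected ray undergoes no phase shift.
At the lower boundary (n = 1.48 to n = 1.54) the reflected ray undergoes a half-wave phase shift.
The two reflections differ by half a wavelength.
For bright reflection here: 2 n t = (m + ½) λ.
Minimum at m = 0: t = λ / (4 n) = 538 / (4 × 1.48) = 90.9 nm.

909 Å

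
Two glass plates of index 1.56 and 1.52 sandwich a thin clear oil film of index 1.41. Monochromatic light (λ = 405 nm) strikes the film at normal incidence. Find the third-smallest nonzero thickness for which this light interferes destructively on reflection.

431 nm

At the upper boundary (n = 1.56 to n = 1.41) the reflected ray undergoes no phase shift.
Ray reflecting at the bottom interface goes from n = 1.41 toward n = 1.52: a half-wave phase shift.
The two reflections differ by half a wavelength.
With one net inversion, destructive interference in reflection requires 2 n t = m λ.
The third-smallest nonzero thickness corresponds to m = 3: t = m λ / (2 n) = 3.00 × 405 / (2 × 1.41) = 431 nm.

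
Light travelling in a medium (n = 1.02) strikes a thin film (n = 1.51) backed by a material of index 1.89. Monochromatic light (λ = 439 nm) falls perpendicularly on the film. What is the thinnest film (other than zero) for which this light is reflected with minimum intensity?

Top surface (1.02 → 1.51): reflection off a higher-index medium gives a half-wave phase shift.
Ray reflecting at the bottom interface goes from n = 1.51 toward n = 1.89: a half-wave phase shift.
Zero or two π shifts → no net half-wave offset.
With no net inversion, destructive interference in reflection requires 2 n t = (m + ½) λ.
Minimum at m = 0: t = λ / (4 n) = 439 / (4 × 1.51) = 72.7 nm.

72.7 nm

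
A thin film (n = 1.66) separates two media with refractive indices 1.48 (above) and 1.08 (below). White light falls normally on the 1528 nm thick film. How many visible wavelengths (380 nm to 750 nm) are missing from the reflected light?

Ray reflecting at the top interface goes from n = 1.48 toward n = 1.66: a half-wave phase shift.
Ray reflecting at the bottom interface goes from n = 1.66 toward n = 1.08: no phase shift.
Exactly one π shift → a net half-wave offset.
So the condition for destructive reflection is 2 n t = m λ.
λ = 2 n t / m = 5073 / m nm.
m=6: 845 nm (IR); m=7: 725 nm (visible); m=8: 634 nm (visible); m=9: 564 nm (visible); m=10: 507 nm (visible); m=11: 461 nm (visible); m=12: 423 nm (visible); m=13: 390 nm (visible); m=14: 362 nm (UV).

7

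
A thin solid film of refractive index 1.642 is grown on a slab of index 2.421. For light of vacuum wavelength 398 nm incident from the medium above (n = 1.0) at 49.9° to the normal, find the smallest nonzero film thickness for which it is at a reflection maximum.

137 nm

Ray reflecting at the top interface goes from n = 1.0 toward n = 1.642: a half-wave phase shift.
Ray reflecting at the bottom interface goes from n = 1.642 toward n = 2.421: a half-wave phase shift.
Zero or two π shifts → no net half-wave offset.
For strong reflection here: 2 n t cos θ_r = m λ.
Snell's law: 1.0 sin 49.9° = 1.642 sin θ_r → sin θ_r = 0.466, cos θ_r = 0.885.
Minimum nonzero at m = 1: t = λ / (2 n cos θ_r) = 398 / (2 × 1.642 × 0.885) = 137 nm.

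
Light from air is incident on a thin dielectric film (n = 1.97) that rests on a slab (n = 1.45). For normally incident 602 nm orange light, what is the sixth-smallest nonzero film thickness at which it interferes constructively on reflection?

Ray reflecting at the top interface goes from n = 1.0 toward n = 1.97: a half-wave phase shift.
Ray reflecting at the bottom interface goes from n = 1.97 toward n = 1.45: no phase shift.
Net: one phase inversion between the two reflected rays.
So the condition for constructive reflection is 2 n t = (m + ½) λ.
The sixth-smallest nonzero thickness corresponds to m = 5: t = (m + ½) λ / (2 n) = 5.50 × 602 / (2 × 1.97) = 840 nm.

840 nm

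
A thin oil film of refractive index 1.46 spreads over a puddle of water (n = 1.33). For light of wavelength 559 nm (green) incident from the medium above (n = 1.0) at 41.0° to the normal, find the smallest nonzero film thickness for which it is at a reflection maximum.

Ray reflecting at the top interface goes from n = 1.0 toward n = 1.46: a half-wave phase shift.
Ray reflecting at the bottom interface goes from n = 1.46 toward n = 1.33: no phase shift.
Net: one phase inversion between the two reflected rays.
So the condition for constructive reflection is 2 n t cos θ_r = (m + ½) λ.
Snell's law: 1.0 sin 41.0° = 1.46 sin θ_r → sin θ_r = 0.449, cos θ_r = 0.893.
Minimum at m = 0: t = λ / (4 n cos θ_r) = 559 / (4 × 1.46 × 0.893) = 107 nm.

107 nm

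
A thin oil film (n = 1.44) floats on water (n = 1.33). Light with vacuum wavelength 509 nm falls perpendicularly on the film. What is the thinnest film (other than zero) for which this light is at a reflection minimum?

177 nm

Ray reflecting at the top interface goes from n = 1.0 toward n = 1.44: a half-wave phase shift.
Ray reflecting at the bottom interface goes from n = 1.44 toward n = 1.33: no phase shift.
Exactly one π shift → a net half-wave offset.
With one net inversion, destructive interference in reflection requires 2 n t = m λ.
Minimum nonzero at m = 1: t = λ / (2 n) = 509 / (2 × 1.44) = 177 nm.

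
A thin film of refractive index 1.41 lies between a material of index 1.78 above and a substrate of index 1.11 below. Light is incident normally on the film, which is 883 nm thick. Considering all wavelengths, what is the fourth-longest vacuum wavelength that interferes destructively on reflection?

At the upper boundary (n = 1.78 to n = 1.41) the reflected ray undergoes no phase shift.
At the lower boundary (n = 1.41 to n = 1.11) the reflected ray undergoes no phase shift.
The two reflections carry the same phase change, so no net offset.
With no net inversion, destructive interference in reflection requires 2 n t = (m + ½) λ.
λ = 2 n t / (m + ½). The fourth-longest wavelength is m = 3: λ = 2 × 1.41 × 883 / 3.50 = 711 nm.

711 nm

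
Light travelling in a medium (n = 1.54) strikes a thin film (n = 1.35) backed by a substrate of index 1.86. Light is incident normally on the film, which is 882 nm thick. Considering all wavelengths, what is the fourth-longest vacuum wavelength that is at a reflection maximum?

Ray reflecting at the top interface goes from n = 1.54 toward n = 1.35: no phase shift.
Bottom surface (1.35 → 1.86): reflection off a higher-index medium gives a half-wave phase shift.
Net: one phase inversion between the two reflected rays.
With one net inversion, constructive interference in reflection requires 2 n t = (m + ½) λ.
λ = 2 n t / (m + ½). The fourth-longest wavelength is m = 3: λ = 2 × 1.35 × 882 / 3.50 = 680 nm.

680 nm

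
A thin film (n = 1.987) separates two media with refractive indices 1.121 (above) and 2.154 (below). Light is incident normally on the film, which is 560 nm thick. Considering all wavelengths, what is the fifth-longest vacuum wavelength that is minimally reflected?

495 nm

Ray reflecting at the top interface goes from n = 1.121 toward n = 1.987: a half-wave phase shift.
Bottom surface (1.987 → 2.154): reflection off a higher-index medium gives a half-wave phase shift.
The two reflections carry the same phase change, so no net offset.
For weak reflection here: 2 n t = (m + ½) λ.
λ = 2 n t / (m + ½). The fifth-longest wavelength is m = 4: λ = 2 × 1.987 × 560 / 4.50 = 495 nm.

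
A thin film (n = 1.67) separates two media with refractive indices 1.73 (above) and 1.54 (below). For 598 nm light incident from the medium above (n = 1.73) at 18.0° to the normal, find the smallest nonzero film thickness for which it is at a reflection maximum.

At the upper boundary (n = 1.73 to n = 1.67) the reflected ray undergoes no phase shift.
At the lower boundary (n = 1.67 to n = 1.54) the reflected ray undergoes no phase shift.
Net: no relative phase inversion (both shifts match).
For maximum reflection here: 2 n t cos θ_r = m λ.
Snell's law: 1.73 sin 18.0° = 1.67 sin θ_r → sin θ_r = 0.320, cos θ_r = 0.947.
Minimum nonzero at m = 1: t = λ / (2 n cos θ_r) = 598 / (2 × 1.67 × 0.947) = 189 nm.

189 nm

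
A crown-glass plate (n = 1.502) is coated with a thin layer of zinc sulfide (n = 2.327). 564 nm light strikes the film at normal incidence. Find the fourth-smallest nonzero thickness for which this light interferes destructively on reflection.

485 nm

Ray reflecting at the top interface goes from n = 1.0 toward n = 2.327: a half-wave phase shift.
Bottom surface (2.327 → 1.502): reflection off a lower-index medium gives no phase shift.
The two reflections differ by half a wavelength.
So the condition for destructive reflection is 2 n t = m λ.
The fourth-smallest nonzero thickness corresponds to m = 4: t = m λ / (2 n) = 4.00 × 564 / (2 × 2.327) = 485 nm.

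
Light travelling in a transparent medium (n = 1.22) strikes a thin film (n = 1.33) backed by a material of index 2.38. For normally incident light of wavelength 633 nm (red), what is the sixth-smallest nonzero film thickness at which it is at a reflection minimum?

Top surface (1.22 → 1.33): reflection off a higher-index medium gives a half-wave phase shift.
At the lower boundary (n = 1.33 to n = 2.38) the reflected ray undergoes a half-wave phase shift.
Net: no relative phase inversion (both shifts match).
With no net inversion, destructive interference in reflection requires 2 n t = (m + ½) λ.
The sixth-smallest nonzero thickness corresponds to m = 5: t = (m + ½) λ / (2 n) = 5.50 × 633 / (2 × 1.33) = 1309 nm.

1309 nm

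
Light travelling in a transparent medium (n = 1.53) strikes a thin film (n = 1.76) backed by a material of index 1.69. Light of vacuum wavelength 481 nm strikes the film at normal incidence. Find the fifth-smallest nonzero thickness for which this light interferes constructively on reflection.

Top surface (1.53 → 1.76): reflection off a higher-index medium gives a half-wave phase shift.
Ray reflecting at the bottom interface goes from n = 1.76 toward n = 1.69: no phase shift.
Net: one phase inversion between the two reflected rays.
For bright reflection here: 2 n t = (m + ½) λ.
The fifth-smallest nonzero thickness corresponds to m = 4: t = (m + ½) λ / (2 n) = 4.50 × 481 / (2 × 1.76) = 615 nm.

615 nm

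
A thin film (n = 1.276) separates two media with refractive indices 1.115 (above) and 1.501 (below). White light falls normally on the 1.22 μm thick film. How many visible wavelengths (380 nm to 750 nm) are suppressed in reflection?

4

Ray reflecting at the top interface goes from n = 1.115 toward n = 1.276: a half-wave phase shift.
Ray reflecting at the bottom interface goes from n = 1.276 toward n = 1.501: a half-wave phase shift.
The two reflections carry the same phase change, so no net offset.
For minimum reflection here: 2 n t = (m + ½) λ.
λ = 2 n t / (m + ½) = 3113 / (m + ½) nm.
m=3: 890 nm (IR); m=4: 692 nm (visible); m=5: 566 nm (visible); m=6: 479 nm (visible); m=7: 415 nm (visible); m=8: 366 nm (UV).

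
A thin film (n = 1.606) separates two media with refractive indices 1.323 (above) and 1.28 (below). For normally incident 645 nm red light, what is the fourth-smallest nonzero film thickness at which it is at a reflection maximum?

703 nm

Top surface (1.323 → 1.606): reflection off a higher-index medium gives a half-wave phase shift.
Ray reflecting at the bottom interface goes from n = 1.606 toward n = 1.28: no phase shift.
Net: one phase inversion between the two reflected rays.
So the condition for constructive reflection is 2 n t = (m + ½) λ.
The fourth-smallest nonzero thickness corresponds to m = 3: t = (m + ½) λ / (2 n) = 3.50 × 645 / (2 × 1.606) = 703 nm.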